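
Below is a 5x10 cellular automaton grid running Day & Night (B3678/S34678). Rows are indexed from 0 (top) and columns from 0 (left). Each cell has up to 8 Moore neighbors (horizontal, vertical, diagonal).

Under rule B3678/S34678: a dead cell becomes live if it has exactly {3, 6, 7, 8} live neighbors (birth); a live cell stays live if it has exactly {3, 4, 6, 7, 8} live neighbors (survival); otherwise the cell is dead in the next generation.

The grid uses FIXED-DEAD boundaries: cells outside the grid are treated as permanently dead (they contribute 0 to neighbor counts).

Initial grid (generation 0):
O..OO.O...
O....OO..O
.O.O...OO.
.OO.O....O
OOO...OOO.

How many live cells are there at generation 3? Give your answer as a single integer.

Answer: 13

Derivation:
Simulating step by step:
Generation 0 (given above): 22 live cells
Generation 1: 17 live cells
..........
.OOO.OO.O.
OO..OOO.OO
......O...
.OOO......
Generation 2: 15 live cells
..O.......
OOO..OO..O
.O.OO.O...
O..OO..O..
..........
Generation 3: 13 live cells
..........
.OO.OO....
.O.OO.OO..
..OOOO....
..........
Population at generation 3: 13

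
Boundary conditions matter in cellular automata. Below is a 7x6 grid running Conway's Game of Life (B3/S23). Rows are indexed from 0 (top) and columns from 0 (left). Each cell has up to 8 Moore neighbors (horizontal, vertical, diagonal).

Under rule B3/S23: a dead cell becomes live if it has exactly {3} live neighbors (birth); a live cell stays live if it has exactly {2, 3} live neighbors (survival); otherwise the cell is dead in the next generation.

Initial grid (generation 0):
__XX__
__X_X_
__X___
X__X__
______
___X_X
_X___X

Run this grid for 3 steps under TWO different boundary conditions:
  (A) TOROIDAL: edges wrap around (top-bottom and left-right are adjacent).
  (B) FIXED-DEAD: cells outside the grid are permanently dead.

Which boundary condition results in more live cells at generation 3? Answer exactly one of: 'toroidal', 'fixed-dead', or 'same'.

Under TOROIDAL boundary, generation 3:
XX____
X____X
_X____
______
____X_
____XX
___XX_
Population = 10

Under FIXED-DEAD boundary, generation 3:
__X___
___X__
______
______
____X_
____X_
____X_
Population = 5

Comparison: toroidal=10, fixed-dead=5 -> toroidal

Answer: toroidal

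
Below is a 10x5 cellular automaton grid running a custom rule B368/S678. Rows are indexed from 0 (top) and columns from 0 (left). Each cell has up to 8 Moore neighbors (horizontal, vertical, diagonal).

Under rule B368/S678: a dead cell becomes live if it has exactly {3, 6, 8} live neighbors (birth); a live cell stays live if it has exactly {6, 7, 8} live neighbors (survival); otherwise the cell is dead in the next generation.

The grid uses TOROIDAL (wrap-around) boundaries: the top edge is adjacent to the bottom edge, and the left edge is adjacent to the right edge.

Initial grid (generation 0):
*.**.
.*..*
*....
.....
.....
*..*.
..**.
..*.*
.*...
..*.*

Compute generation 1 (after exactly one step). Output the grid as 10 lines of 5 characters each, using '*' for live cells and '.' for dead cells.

Simulating step by step:
Generation 0 (given above): 15 live cells
Generation 1: 9 live cells
(generation 1 grid is the final answer)

Answer: .....
..**.
.....
.....
.....
..*.*
.*...
.*...
*.*..
*....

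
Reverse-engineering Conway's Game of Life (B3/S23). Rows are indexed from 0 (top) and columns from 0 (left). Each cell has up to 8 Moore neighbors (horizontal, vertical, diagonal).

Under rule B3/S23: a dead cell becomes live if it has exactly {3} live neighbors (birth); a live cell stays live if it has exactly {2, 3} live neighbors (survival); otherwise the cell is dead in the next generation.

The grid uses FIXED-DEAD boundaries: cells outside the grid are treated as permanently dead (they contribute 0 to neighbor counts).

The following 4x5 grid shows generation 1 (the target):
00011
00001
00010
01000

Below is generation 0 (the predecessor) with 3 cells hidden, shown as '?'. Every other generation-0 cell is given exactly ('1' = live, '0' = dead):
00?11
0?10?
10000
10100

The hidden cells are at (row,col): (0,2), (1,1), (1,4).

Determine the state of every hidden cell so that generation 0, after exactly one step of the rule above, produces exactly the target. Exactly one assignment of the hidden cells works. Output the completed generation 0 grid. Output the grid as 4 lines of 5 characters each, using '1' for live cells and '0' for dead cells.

Answer: 00011
00101
10000
10100

Derivation:
Hidden generation-0 cells (in order): (0,2), (1,1), (1,4).
A hidden cell only influences target cells in its own 3x3 neighborhood. Try each of the 2^3 = 8 assignments, step the completed generation 0 forward once under B3/S23, and compare with the target:
  (0,2)=0 (1,1)=0 (1,4)=0 -> step gives (0,4)='0' but target has '1' -> reject
  (0,2)=0 (1,1)=0 (1,4)=1 -> step reproduces the target at every cell -> ACCEPT
  (0,2)=0 (1,1)=1 (1,4)=0 -> step gives (0,2)='1' but target has '0' -> reject
  (0,2)=0 (1,1)=1 (1,4)=1 -> step gives (0,2)='1' but target has '0' -> reject
  (0,2)=1 (1,1)=0 (1,4)=0 -> step gives (0,2)='1' but target has '0' -> reject
  (0,2)=1 (1,1)=0 (1,4)=1 -> step gives (0,2)='1' but target has '0' -> reject
  (0,2)=1 (1,1)=1 (1,4)=0 -> step gives (0,1)='1' but target has '0' -> reject
  (0,2)=1 (1,1)=1 (1,4)=1 -> step gives (0,1)='1' but target has '0' -> reject
Unique solution: (0,2)=dead, (1,1)=dead, (1,4)=live.
Check: live-neighbor counts of every cell in the completed generation 0:
01232
12142
14231
13010
Applying B3/S23 to generation 0 with these counts gives:
00011
00001
00010
01000
which matches the target exactly.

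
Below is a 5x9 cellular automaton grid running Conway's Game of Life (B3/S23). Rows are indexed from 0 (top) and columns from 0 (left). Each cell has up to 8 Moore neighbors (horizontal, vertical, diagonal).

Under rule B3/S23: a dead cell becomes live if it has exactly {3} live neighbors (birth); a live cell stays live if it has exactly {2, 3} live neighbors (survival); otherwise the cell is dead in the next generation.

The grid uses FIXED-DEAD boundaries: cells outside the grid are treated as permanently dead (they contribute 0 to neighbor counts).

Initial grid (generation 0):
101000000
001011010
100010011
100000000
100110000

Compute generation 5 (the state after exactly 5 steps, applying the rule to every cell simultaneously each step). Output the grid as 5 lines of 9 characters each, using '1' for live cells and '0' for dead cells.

Answer: 000000100
010001001
101000010
101000000
010000000

Derivation:
Simulating step by step:
Generation 0 (given above): 14 live cells
Generation 1: 18 live cells
010100000
000011111
010111111
110110000
000000000
Generation 2: 13 live cells
000011110
000000001
110000001
110100110
000000000
Generation 3: 14 live cells
000001110
000001101
111000001
111000010
000000000
Generation 4: 12 live cells
000001010
010001001
101000101
101000000
010000000
Generation 5: 10 live cells
(generation 5 grid is the final answer)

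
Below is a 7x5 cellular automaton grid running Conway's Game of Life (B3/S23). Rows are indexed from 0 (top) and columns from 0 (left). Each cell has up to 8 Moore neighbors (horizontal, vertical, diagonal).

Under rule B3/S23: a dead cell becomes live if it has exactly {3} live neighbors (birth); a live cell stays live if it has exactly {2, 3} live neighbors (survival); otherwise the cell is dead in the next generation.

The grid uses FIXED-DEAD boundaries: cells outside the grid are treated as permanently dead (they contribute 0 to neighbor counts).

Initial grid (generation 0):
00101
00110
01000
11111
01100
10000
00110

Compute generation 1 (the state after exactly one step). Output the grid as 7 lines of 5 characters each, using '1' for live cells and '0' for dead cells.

Simulating step by step:
Generation 0 (given above): 15 live cells
Generation 1: 9 live cells
(generation 1 grid is the final answer)

Answer: 00100
01110
10001
10010
00000
00010
00000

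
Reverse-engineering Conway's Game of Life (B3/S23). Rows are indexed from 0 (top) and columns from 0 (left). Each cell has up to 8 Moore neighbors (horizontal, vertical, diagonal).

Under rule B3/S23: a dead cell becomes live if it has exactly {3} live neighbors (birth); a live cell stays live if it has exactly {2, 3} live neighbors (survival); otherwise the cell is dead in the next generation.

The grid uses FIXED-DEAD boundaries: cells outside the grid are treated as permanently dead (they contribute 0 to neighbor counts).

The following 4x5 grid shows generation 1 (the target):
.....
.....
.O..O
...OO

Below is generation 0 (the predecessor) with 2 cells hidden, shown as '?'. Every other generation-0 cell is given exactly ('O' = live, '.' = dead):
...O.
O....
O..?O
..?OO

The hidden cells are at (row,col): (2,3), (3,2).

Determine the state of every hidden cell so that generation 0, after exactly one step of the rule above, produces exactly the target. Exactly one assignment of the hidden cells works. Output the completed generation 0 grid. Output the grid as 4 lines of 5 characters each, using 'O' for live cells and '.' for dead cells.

Hidden generation-0 cells (in order): (2,3), (3,2).
A hidden cell only influences target cells in its own 3x3 neighborhood. Try each of the 2^2 = 4 assignments, step the completed generation 0 forward once under B3/S23, and compare with the target:
  (2,3)=. (3,2)=. -> step gives (2,1)='.' but target has 'O' -> reject
  (2,3)=. (3,2)=O -> step reproduces the target at every cell -> ACCEPT
  (2,3)=O (3,2)=. -> step gives (1,3)='O' but target has '.' -> reject
  (2,3)=O (3,2)=O -> step gives (1,3)='O' but target has '.' -> reject
Unique solution: (2,3)=dead, (3,2)=live.
Check: live-neighbor counts of every cell in the completed generation 0:
11101
12122
13242
12132
Applying B3/S23 to generation 0 with these counts gives:
.....
.....
.O..O
...OO
which matches the target exactly.

Answer: ...O.
O....
O...O
..OOO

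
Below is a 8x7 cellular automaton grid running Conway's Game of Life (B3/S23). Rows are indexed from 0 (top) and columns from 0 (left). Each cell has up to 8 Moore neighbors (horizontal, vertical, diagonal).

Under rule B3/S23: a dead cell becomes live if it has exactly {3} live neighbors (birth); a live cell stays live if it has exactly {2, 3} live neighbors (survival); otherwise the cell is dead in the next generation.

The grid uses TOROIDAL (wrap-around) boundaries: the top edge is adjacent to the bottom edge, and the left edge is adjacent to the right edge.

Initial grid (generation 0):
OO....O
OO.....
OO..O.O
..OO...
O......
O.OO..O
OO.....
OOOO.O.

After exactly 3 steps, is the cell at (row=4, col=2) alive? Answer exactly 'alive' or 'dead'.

Simulating step by step:
Generation 0 (given above): 23 live cells
Generation 1: 12 live cells
.......
..O..O.
...O..O
..OO..O
O.....O
..O...O
....O..
.......
Generation 2: 17 live cells
.......
.......
...OOOO
..OO.OO
OOOO.OO
O....OO
.......
.......
Generation 3: 10 live cells
.......
....OO.
..OO..O
.......
...O...
..O.OO.
......O
.......

Cell (4,2) at generation 3: 0 -> dead

Answer: dead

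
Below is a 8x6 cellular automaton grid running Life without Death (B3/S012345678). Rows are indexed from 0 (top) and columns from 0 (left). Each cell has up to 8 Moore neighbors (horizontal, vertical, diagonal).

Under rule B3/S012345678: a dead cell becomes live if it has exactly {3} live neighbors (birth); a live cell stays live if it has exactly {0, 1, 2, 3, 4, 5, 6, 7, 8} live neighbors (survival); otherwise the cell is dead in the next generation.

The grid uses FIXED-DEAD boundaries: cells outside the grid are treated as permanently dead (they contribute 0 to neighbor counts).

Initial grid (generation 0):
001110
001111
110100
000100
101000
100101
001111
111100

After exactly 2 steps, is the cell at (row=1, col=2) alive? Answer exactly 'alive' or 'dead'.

Simulating step by step:
Generation 0 (given above): 24 live cells
Generation 1: 30 live cells
001111
001111
110100
100100
111110
100101
101111
111100
Generation 2: 30 live cells
001111
001111
110100
100100
111110
100101
101111
111100

Cell (1,2) at generation 2: 1 -> alive

Answer: alive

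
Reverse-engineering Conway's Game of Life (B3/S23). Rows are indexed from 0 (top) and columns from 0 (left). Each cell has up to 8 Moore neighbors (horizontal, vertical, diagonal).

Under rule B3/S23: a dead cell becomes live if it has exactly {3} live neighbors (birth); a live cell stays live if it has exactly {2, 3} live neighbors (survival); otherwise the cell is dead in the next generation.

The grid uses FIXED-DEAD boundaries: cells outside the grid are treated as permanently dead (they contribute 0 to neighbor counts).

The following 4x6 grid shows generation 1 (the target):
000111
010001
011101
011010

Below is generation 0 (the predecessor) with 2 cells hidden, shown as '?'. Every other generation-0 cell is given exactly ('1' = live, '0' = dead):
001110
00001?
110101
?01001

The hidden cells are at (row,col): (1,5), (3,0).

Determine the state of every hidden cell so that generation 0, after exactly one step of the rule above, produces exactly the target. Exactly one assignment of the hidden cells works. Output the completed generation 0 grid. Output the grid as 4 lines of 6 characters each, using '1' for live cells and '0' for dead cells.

Answer: 001110
000011
110101
001001

Derivation:
Hidden generation-0 cells (in order): (1,5), (3,0).
A hidden cell only influences target cells in its own 3x3 neighborhood. Try each of the 2^2 = 4 assignments, step the completed generation 0 forward once under B3/S23, and compare with the target:
  (1,5)=0 (3,0)=0 -> step gives (0,5)='0' but target has '1' -> reject
  (1,5)=0 (3,0)=1 -> step gives (0,5)='0' but target has '1' -> reject
  (1,5)=1 (3,0)=0 -> step reproduces the target at every cell -> ACCEPT
  (1,5)=1 (3,0)=1 -> step gives (2,0)='1' but target has '0' -> reject
Unique solution: (1,5)=live, (3,0)=dead.
Check: live-neighbor counts of every cell in the completed generation 0:
011333
234553
123253
232231
Applying B3/S23 to generation 0 with these counts gives:
000111
010001
011101
011010
which matches the target exactly.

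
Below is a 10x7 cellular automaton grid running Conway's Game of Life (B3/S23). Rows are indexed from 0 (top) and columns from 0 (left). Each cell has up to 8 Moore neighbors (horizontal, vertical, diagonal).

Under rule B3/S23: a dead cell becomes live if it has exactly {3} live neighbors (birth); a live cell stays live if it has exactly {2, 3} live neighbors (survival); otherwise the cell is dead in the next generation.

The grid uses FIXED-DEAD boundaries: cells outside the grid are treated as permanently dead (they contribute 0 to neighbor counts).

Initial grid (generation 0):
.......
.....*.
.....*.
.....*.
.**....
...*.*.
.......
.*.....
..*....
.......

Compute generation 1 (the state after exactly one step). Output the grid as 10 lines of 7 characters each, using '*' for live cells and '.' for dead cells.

Answer: .......
.......
....***
.......
..*.*..
..*....
.......
.......
.......
.......

Derivation:
Simulating step by step:
Generation 0 (given above): 9 live cells
Generation 1: 6 live cells
(generation 1 grid is the final answer)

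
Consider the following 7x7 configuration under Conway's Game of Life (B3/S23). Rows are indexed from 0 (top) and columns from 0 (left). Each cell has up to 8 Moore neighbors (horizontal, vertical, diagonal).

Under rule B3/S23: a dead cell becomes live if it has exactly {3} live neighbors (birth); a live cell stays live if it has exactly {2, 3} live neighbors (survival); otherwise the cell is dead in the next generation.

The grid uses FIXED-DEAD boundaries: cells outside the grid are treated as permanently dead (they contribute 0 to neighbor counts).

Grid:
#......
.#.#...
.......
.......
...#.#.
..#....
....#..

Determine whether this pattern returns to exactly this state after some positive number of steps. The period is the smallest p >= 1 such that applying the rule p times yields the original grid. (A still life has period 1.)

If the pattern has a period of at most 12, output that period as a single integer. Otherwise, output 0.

Answer: 0

Derivation:
Simulating and comparing each generation to the original:
Gen 0 (original, given above): 7 live cells
Gen 1: 2 live cells, differs from original
Gen 2: 0 live cells, differs from original
Gen 3: 0 live cells, differs from original
Gen 4: 0 live cells, differs from original
Gen 5: 0 live cells, differs from original
Gen 6: 0 live cells, differs from original
Gen 7: 0 live cells, differs from original
Gen 8: 0 live cells, differs from original
Gen 9: 0 live cells, differs from original
Gen 10: 0 live cells, differs from original
Gen 11: 0 live cells, differs from original
Gen 12: 0 live cells, differs from original
No period found within 12 steps.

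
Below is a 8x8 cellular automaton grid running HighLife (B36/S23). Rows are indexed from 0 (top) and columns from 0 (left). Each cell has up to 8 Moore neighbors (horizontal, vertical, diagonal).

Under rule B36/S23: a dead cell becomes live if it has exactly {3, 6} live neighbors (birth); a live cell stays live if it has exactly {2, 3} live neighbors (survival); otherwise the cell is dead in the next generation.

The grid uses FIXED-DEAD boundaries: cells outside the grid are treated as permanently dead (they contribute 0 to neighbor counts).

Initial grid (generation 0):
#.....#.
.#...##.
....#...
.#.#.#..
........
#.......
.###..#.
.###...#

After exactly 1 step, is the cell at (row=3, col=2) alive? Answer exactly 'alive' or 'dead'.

Simulating step by step:
Generation 0 (given above): 18 live cells
Generation 1: 14 live cells
.....##.
.....##.
..#.#.#.
....#...
........
.##.....
#..#....
.#.#....

Cell (3,2) at generation 1: 0 -> dead

Answer: dead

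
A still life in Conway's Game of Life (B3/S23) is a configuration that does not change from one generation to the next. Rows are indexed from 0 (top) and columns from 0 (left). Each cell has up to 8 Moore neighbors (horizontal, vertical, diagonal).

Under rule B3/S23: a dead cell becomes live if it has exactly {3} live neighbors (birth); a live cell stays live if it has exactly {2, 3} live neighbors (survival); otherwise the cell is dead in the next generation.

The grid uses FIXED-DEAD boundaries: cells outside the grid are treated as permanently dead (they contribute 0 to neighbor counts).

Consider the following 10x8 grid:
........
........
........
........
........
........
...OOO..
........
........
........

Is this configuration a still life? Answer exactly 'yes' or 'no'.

Answer: no

Derivation:
Compute generation 1 and compare to generation 0 (given above):
Generation 1:
........
........
........
........
........
....O...
....O...
....O...
........
........
Cell (5,4) differs: gen0=0 vs gen1=1 -> NOT a still life.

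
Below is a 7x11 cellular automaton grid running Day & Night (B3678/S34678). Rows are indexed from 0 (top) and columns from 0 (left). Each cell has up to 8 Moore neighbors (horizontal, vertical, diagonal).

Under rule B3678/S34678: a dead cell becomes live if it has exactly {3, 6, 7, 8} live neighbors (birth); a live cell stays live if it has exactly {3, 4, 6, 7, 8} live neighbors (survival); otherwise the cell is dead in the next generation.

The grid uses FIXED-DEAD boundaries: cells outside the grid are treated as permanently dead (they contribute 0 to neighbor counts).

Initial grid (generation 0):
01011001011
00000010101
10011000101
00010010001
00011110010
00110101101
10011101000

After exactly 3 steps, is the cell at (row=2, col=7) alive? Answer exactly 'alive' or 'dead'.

Answer: dead

Derivation:
Simulating step by step:
Generation 0 (given above): 33 live cells
Generation 1: 28 live cells
00000000110
00100100111
00000100000
00111001000
00010110111
00101011110
00111000100
Generation 2: 26 live cells
00000000111
00000000110
00100010110
00011000110
00000111010
00111010001
00010100110
Generation 3: 18 live cells
00000000110
00000000010
00010000001
00000000011
00100111011
00011010000
00110000000

Cell (2,7) at generation 3: 0 -> dead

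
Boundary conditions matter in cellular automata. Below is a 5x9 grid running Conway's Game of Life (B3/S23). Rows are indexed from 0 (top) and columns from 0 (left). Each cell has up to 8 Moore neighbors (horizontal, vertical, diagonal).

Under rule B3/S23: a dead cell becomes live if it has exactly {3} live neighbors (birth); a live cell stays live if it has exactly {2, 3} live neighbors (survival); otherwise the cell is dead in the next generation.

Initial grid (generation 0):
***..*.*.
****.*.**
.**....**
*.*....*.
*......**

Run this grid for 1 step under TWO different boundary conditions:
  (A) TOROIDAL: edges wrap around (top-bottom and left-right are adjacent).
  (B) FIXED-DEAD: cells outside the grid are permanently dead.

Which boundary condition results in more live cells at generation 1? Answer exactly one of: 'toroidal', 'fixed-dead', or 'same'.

Under TOROIDAL boundary, generation 1:
...**....
...**....
.........
..*...*..
..*....*.
Population = 8

Under FIXED-DEAD boundary, generation 1:
*..**..**
...**....
.........
*.*...*..
.*.....**
Population = 13

Comparison: toroidal=8, fixed-dead=13 -> fixed-dead

Answer: fixed-dead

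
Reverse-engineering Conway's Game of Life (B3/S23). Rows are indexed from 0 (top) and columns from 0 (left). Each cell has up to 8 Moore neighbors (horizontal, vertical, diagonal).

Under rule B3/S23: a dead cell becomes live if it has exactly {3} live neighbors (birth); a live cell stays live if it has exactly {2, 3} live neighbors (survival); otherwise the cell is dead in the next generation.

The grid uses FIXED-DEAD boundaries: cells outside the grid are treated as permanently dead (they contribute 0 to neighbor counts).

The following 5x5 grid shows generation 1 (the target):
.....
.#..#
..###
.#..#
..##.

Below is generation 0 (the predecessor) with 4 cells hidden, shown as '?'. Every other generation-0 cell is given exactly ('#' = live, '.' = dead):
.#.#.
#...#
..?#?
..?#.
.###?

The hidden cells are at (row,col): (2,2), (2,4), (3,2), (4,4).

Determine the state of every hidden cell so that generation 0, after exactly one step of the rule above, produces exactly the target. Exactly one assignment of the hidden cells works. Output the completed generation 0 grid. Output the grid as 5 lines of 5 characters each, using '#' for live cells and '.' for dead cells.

Hidden generation-0 cells (in order): (2,2), (2,4), (3,2), (4,4).
A hidden cell only influences target cells in its own 3x3 neighborhood. Try each of the 2^4 = 16 assignments, step the completed generation 0 forward once under B3/S23, and compare with the target:
  (2,2)=. (2,4)=. (3,2)=. (4,4)=. -> step gives (1,1)='.' but target has '#' -> reject
  (2,2)=. (2,4)=. (3,2)=. (4,4)=# -> step gives (1,1)='.' but target has '#' -> reject
  (2,2)=. (2,4)=. (3,2)=# (4,4)=. -> step gives (1,1)='.' but target has '#' -> reject
  (2,2)=. (2,4)=. (3,2)=# (4,4)=# -> step gives (1,1)='.' but target has '#' -> reject
  (2,2)=. (2,4)=# (3,2)=. (4,4)=. -> step gives (1,1)='.' but target has '#' -> reject
  (2,2)=. (2,4)=# (3,2)=. (4,4)=# -> step gives (1,1)='.' but target has '#' -> reject
  (2,2)=. (2,4)=# (3,2)=# (4,4)=. -> step gives (1,1)='.' but target has '#' -> reject
  (2,2)=. (2,4)=# (3,2)=# (4,4)=# -> step gives (1,1)='.' but target has '#' -> reject
  (2,2)=# (2,4)=. (3,2)=. (4,4)=. -> step reproduces the target at every cell -> ACCEPT
  (2,2)=# (2,4)=. (3,2)=. (4,4)=# -> step gives (3,4)='.' but target has '#' -> reject
  (2,2)=# (2,4)=. (3,2)=# (4,4)=. -> step gives (2,1)='#' but target has '.' -> reject
  (2,2)=# (2,4)=. (3,2)=# (4,4)=# -> step gives (2,1)='#' but target has '.' -> reject
  (2,2)=# (2,4)=# (3,2)=. (4,4)=. -> step gives (2,3)='.' but target has '#' -> reject
  (2,2)=# (2,4)=# (3,2)=. (4,4)=# -> step gives (2,3)='.' but target has '#' -> reject
  (2,2)=# (2,4)=# (3,2)=# (4,4)=. -> step gives (2,1)='#' but target has '.' -> reject
  (2,2)=# (2,4)=# (3,2)=# (4,4)=# -> step gives (2,1)='#' but target has '.' -> reject
Unique solution: (2,2)=live, (2,4)=dead, (3,2)=dead, (4,4)=dead.
Check: live-neighbor counts of every cell in the completed generation 0:
21212
13442
12233
13643
11322
Applying B3/S23 to generation 0 with these counts gives:
.....
.#..#
..###
.#..#
..##.
which matches the target exactly.

Answer: .#.#.
#...#
..##.
...#.
.###.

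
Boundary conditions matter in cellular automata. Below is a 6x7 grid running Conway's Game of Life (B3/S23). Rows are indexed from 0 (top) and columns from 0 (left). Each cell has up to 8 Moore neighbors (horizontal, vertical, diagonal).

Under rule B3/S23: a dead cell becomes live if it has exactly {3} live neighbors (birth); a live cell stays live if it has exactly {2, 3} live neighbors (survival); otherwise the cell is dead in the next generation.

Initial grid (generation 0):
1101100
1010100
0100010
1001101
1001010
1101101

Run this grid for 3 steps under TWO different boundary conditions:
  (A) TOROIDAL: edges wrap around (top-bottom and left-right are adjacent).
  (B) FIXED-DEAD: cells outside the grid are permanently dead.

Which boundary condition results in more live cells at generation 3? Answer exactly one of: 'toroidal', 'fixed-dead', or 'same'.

Answer: toroidal

Derivation:
Under TOROIDAL boundary, generation 3:
1001000
1001000
1110010
0110000
0110000
0000000
Population = 12

Under FIXED-DEAD boundary, generation 3:
0000110
0000000
0000000
0000100
0100001
0111110
Population = 10

Comparison: toroidal=12, fixed-dead=10 -> toroidal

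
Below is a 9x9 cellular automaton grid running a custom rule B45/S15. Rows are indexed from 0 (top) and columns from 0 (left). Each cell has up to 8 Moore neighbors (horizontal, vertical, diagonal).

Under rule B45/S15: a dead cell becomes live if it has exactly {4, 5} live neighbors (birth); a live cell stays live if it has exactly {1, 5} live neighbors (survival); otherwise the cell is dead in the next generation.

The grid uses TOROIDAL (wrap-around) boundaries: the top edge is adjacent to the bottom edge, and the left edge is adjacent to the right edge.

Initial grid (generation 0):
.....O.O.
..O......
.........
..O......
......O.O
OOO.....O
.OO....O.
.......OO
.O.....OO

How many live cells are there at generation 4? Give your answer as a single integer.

Simulating step by step:
Generation 0 (given above): 18 live cells
Generation 1: 7 live cells
.........
.........
.........
.........
OO.......
.......O.
O.......O
O........
......O..
Generation 2: 5 live cells
.........
.........
.........
.........
OO.......
O......OO
.........
.........
.........
Generation 3: 2 live cells
.........
.........
.........
.........
........O
.......O.
.........
.........
.........
Generation 4: 2 live cells
.........
.........
.........
.........
........O
.......O.
.........
.........
.........
Population at generation 4: 2

Answer: 2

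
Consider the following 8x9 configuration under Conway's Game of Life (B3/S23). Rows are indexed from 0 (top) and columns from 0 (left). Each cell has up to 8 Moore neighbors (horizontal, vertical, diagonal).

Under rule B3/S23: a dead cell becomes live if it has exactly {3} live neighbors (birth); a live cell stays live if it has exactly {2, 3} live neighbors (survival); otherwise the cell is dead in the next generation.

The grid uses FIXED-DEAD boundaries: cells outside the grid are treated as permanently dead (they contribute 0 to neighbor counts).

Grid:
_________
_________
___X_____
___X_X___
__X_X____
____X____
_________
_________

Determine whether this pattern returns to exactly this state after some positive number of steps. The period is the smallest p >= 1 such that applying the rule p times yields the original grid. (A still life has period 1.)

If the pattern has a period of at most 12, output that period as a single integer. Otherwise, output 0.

Simulating and comparing each generation to the original:
Gen 0 (original, given above): 6 live cells
Gen 1: 6 live cells, differs from original
Gen 2: 6 live cells, MATCHES original -> period = 2

Answer: 2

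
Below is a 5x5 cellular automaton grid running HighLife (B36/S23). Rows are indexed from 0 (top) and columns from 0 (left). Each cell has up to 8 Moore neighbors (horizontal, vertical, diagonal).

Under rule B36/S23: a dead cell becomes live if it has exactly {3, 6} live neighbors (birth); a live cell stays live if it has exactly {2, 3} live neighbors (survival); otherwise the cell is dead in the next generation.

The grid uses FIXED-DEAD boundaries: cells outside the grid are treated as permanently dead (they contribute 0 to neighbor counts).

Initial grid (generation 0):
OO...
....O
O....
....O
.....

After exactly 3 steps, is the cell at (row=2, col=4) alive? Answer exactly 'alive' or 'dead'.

Simulating step by step:
Generation 0 (given above): 5 live cells
Generation 1: 2 live cells
.....
OO...
.....
.....
.....
Generation 2: 0 live cells
.....
.....
.....
.....
.....
Generation 3: 0 live cells
.....
.....
.....
.....
.....

Cell (2,4) at generation 3: 0 -> dead

Answer: dead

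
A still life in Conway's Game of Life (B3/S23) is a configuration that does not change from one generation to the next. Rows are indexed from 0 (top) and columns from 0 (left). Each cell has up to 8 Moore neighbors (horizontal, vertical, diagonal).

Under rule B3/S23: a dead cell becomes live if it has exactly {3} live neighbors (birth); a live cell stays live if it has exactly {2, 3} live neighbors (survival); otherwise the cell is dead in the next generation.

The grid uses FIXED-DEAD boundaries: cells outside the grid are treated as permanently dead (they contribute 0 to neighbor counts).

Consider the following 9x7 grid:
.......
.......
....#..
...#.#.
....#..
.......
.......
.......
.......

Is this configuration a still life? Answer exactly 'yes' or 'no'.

Answer: yes

Derivation:
Compute generation 1 and compare to generation 0 (given above):
Generation 1:
.......
.......
....#..
...#.#.
....#..
.......
.......
.......
.......
The grids are IDENTICAL -> still life.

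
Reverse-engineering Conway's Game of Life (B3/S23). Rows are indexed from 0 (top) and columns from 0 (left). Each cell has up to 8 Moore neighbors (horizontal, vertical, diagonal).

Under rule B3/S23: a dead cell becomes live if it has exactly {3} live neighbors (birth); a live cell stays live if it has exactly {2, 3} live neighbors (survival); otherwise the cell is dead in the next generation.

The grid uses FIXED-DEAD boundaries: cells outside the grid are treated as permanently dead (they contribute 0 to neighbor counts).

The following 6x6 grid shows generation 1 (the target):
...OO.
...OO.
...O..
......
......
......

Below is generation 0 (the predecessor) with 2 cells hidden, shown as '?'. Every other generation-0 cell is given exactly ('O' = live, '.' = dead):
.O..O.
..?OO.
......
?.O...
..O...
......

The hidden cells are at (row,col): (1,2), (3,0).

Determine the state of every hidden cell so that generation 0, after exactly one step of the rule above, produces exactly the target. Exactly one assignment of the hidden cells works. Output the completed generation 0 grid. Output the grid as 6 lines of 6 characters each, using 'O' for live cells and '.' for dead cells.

Hidden generation-0 cells (in order): (1,2), (3,0).
A hidden cell only influences target cells in its own 3x3 neighborhood. Try each of the 2^2 = 4 assignments, step the completed generation 0 forward once under B3/S23, and compare with the target:
  (1,2)=. (3,0)=. -> step reproduces the target at every cell -> ACCEPT
  (1,2)=. (3,0)=O -> step gives (3,1)='O' but target has '.' -> reject
  (1,2)=O (3,0)=. -> step gives (0,2)='O' but target has '.' -> reject
  (1,2)=O (3,0)=O -> step gives (0,2)='O' but target has '.' -> reject
Unique solution: (1,2)=dead, (3,0)=dead.
Check: live-neighbor counts of every cell in the completed generation 0:
102322
112222
012321
021200
021200
011100
Applying B3/S23 to generation 0 with these counts gives:
...OO.
...OO.
...O..
......
......
......
which matches the target exactly.

Answer: .O..O.
...OO.
......
..O...
..O...
......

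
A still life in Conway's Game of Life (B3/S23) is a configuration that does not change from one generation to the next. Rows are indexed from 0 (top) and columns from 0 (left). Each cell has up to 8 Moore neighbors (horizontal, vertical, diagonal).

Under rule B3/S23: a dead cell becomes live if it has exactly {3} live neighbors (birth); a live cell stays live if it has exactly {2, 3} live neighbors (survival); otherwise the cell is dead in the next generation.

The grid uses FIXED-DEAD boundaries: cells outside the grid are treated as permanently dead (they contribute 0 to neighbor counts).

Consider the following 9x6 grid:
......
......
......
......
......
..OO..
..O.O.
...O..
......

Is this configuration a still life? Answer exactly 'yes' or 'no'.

Compute generation 1 and compare to generation 0 (given above):
Generation 1:
......
......
......
......
......
..OO..
..O.O.
...O..
......
The grids are IDENTICAL -> still life.

Answer: yes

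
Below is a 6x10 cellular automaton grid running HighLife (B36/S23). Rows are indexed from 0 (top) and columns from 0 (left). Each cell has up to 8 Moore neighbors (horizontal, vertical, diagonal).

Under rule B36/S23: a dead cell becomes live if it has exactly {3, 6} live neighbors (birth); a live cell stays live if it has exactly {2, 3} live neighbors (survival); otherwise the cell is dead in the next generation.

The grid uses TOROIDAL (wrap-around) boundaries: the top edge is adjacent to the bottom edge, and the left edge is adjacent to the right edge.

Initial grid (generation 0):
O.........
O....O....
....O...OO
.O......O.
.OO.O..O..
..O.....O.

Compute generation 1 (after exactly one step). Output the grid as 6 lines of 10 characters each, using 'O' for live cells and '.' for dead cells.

Simulating step by step:
Generation 0 (given above): 14 live cells
Generation 1: 20 live cells
(generation 1 grid is the final answer)

Answer: .O.......O
O.........
O.......OO
OOOO...OOO
.OOO...OO.
..OO......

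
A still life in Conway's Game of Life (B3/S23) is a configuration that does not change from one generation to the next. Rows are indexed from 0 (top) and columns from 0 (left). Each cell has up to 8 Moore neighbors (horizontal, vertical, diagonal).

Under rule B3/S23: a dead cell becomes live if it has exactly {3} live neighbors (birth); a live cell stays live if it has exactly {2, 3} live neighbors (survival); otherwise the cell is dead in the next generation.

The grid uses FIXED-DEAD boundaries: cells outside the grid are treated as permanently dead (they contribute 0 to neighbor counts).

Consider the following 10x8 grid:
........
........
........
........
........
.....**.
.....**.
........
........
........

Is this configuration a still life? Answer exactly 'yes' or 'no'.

Compute generation 1 and compare to generation 0 (given above):
Generation 1:
........
........
........
........
........
.....**.
.....**.
........
........
........
The grids are IDENTICAL -> still life.

Answer: yes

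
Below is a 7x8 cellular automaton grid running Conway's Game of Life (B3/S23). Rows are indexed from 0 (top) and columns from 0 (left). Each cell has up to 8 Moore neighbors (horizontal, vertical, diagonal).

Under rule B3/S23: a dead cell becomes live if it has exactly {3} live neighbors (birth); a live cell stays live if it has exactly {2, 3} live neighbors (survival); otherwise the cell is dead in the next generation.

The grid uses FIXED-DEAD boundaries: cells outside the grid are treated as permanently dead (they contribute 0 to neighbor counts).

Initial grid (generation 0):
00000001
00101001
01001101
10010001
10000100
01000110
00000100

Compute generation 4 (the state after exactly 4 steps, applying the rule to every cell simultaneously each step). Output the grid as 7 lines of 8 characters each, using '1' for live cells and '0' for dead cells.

Simulating step by step:
Generation 0 (given above): 17 live cells
Generation 1: 21 live cells
00000000
00011101
01101101
11000100
11001100
00001110
00000110
Generation 2: 12 live cells
00001000
00110100
11100000
00010000
11000000
00000000
00001010
Generation 3: 7 live cells
00011000
00111000
01001000
00000000
00000000
00000000
00000000
Generation 4: 6 live cells
(generation 4 grid is the final answer)

Answer: 00101000
00100100
00101000
00000000
00000000
00000000
00000000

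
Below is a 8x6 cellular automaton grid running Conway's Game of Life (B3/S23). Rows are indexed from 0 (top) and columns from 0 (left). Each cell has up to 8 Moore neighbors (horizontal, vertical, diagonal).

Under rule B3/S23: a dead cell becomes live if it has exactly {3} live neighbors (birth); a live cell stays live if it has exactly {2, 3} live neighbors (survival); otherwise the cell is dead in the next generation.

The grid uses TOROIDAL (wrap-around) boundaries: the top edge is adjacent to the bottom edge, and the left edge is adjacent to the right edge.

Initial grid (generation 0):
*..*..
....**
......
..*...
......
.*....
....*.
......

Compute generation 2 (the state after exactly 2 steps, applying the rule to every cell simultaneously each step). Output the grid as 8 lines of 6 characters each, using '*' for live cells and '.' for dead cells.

Answer: ....**
....**
......
......
......
......
......
......

Derivation:
Simulating step by step:
Generation 0 (given above): 7 live cells
Generation 1: 4 live cells
....**
....**
......
......
......
......
......
......
Generation 2: 4 live cells
(generation 2 grid is the final answer)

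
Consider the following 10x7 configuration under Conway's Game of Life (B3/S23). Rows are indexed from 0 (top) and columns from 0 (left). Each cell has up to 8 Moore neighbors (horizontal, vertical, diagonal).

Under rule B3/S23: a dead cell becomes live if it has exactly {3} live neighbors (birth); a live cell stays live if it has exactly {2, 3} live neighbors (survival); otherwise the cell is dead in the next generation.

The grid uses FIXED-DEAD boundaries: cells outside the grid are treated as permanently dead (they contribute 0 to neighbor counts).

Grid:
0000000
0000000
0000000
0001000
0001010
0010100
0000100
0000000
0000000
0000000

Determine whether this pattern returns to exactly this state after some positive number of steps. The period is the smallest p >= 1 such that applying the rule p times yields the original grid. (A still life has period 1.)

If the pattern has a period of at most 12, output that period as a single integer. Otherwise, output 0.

Simulating and comparing each generation to the original:
Gen 0 (original, given above): 6 live cells
Gen 1: 6 live cells, differs from original
Gen 2: 6 live cells, MATCHES original -> period = 2

Answer: 2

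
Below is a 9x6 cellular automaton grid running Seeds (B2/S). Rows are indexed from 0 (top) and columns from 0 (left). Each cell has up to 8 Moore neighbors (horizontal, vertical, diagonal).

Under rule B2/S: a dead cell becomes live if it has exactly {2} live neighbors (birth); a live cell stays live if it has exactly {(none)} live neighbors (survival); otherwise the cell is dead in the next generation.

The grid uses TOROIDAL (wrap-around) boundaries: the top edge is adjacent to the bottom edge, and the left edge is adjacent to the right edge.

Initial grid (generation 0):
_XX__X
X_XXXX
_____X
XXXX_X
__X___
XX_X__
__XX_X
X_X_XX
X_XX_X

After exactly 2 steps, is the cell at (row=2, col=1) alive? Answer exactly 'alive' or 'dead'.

Answer: dead

Derivation:
Simulating step by step:
Generation 0 (given above): 29 live cells
Generation 1: 1 live cells
______
______
______
______
______
_____X
______
______
______
Generation 2: 0 live cells
______
______
______
______
______
______
______
______
______

Cell (2,1) at generation 2: 0 -> dead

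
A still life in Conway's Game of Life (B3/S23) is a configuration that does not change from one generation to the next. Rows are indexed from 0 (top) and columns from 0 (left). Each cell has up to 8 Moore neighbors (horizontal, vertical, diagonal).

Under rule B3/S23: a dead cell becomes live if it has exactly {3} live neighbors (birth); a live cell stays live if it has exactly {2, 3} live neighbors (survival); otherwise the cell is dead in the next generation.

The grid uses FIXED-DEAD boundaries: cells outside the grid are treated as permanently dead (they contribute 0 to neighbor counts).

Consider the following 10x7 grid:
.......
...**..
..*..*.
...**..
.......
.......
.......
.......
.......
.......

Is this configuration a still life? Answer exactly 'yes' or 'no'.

Answer: yes

Derivation:
Compute generation 1 and compare to generation 0 (given above):
Generation 1:
.......
...**..
..*..*.
...**..
.......
.......
.......
.......
.......
.......
The grids are IDENTICAL -> still life.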